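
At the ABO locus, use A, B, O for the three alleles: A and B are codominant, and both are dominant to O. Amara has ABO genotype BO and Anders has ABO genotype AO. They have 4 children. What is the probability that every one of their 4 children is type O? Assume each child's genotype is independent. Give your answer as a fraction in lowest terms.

ABO cross BO × AO → 1/4 O, 1/4 A, 1/4 B, 1/4 AB.
So P(type O) = 1/4 per child.
All 4 independent: (1/4)^4 = 1/256.

1/256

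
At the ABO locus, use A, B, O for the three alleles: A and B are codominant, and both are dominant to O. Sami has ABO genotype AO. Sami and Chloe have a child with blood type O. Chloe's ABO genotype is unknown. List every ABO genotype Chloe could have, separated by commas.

For each candidate genotype of Chloe, check whether crossing it with AO can produce every observed child phenotype.
  AA → possible child types {A} ✗
  AB → possible child types {A, B, AB} ✗
  AO → possible child types {O, A} ✓
  BB → possible child types {B, AB} ✗
  BO → possible child types {O, A, B, AB} ✓
  OO → possible child types {O, A} ✓

AO, BO, OO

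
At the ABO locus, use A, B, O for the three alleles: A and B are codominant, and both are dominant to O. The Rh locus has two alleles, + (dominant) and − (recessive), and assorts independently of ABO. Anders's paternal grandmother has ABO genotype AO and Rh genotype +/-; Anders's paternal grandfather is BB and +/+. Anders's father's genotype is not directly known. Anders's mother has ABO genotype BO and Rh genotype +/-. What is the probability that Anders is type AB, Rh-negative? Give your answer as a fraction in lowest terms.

Anders's father's ABO genotype from AO × BB: 1/2 AB, 1/2 BO.
Crossing each possibility with the mother BO and summing P(type AB): 1/2·1/4 + 1/2·0 = 1/8.
Similarly for Rh via the father's Rh distribution: P(Rh-) = 1/8.
Independent loci: 1/8 × 1/8 = 1/64.

1/64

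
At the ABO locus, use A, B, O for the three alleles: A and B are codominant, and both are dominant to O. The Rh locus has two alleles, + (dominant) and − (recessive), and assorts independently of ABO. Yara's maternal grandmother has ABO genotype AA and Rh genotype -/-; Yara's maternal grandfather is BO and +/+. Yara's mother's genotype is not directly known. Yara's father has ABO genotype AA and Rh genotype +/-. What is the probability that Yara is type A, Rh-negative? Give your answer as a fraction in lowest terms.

Yara's mother's ABO genotype from AA × BO: 1/2 AB, 1/2 AO.
Crossing each possibility with the father AA and summing P(type A): 1/2·1/2 + 1/2·1 = 3/4.
Similarly for Rh via the mother's Rh distribution: P(Rh-) = 1/4.
Independent loci: 3/4 × 1/4 = 3/16.

3/16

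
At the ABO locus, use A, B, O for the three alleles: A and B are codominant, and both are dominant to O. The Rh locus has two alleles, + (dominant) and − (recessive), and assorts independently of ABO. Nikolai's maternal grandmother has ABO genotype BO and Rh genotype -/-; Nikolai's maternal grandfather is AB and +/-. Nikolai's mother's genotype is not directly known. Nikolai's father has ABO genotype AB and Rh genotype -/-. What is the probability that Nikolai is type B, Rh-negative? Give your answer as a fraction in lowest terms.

9/32

Nikolai's mother's ABO genotype from BO × AB: 1/4 AB, 1/4 AO, 1/4 BB, 1/4 BO.
Crossing each possibility with the father AB and summing P(type B): 1/4·1/4 + 1/4·1/4 + 1/4·1/2 + 1/4·1/2 = 3/8.
Similarly for Rh via the mother's Rh distribution: P(Rh-) = 3/4.
Independent loci: 3/8 × 3/4 = 9/32.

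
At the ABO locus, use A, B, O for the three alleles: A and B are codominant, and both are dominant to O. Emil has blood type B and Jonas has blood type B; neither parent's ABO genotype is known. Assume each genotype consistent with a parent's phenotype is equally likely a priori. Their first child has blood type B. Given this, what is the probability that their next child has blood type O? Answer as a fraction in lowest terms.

Possible genotypes: Emil ∈ {BB, BO}; Jonas ∈ {BB, BO}.
Weight each parental genotype pair by prior × P(type-B child):
  BB × BB: posterior weight 4/15; P(next child type O) = 0.
  BB × BO: posterior weight 4/15; P(next child type O) = 0.
  BO × BB: posterior weight 4/15; P(next child type O) = 0.
  BO × BO: posterior weight 1/5; P(next child type O) = 1/4.
Weighted sum = 1/20.

1/20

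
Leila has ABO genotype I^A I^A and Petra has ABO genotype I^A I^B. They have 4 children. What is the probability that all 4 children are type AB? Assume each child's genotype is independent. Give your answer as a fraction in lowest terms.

ABO cross I^A I^A × I^A I^B → 1/2 A, 1/2 AB.
So P(type AB) = 1/2 per child.
All 4 independent: (1/2)^4 = 1/16.

1/16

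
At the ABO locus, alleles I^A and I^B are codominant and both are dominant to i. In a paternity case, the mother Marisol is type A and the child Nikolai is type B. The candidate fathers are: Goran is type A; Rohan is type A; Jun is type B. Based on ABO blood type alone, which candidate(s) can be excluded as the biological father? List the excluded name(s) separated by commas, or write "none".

A candidate is excluded only if no genotype consistent with his phenotype could produce a type B child with a type A mother.
Goran (type A): no genotype consistent with that phenotype can produce a type-B child with a type-A mother.
Rohan (type A): no genotype consistent with that phenotype can produce a type-B child with a type-A mother.

Goran, Rohan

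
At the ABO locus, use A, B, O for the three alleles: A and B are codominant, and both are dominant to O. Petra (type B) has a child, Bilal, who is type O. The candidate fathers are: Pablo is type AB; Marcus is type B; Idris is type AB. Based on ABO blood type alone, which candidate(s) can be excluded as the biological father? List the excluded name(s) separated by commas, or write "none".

Pablo, Idris

A candidate is excluded only if no genotype consistent with his phenotype could produce a type O child with a type B mother.
Pablo (type AB): no genotype consistent with that phenotype can produce a type-O child with a type-B mother.
Idris (type AB): no genotype consistent with that phenotype can produce a type-O child with a type-B mother.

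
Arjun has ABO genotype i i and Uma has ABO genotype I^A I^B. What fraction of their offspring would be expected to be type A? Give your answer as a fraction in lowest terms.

ABO cross i i × I^A I^B → offspring phenotypes: 1/2 A, 1/2 B.
So P(type A) = 1/2.

1/2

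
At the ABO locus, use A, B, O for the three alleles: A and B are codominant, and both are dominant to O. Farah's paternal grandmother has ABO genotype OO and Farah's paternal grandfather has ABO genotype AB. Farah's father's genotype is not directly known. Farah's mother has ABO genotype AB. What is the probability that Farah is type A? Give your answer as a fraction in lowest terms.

3/8

Farah's father's ABO genotype from OO × AB: 1/2 AO, 1/2 BO.
Crossing each possibility with the mother AB and summing P(type A): 1/2·1/2 + 1/2·1/4 = 3/8.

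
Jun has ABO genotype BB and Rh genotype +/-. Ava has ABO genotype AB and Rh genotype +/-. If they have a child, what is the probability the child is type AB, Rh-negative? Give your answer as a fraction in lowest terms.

1/8

ABO cross BB × AB → offspring phenotypes: 1/2 B, 1/2 AB.
Rh cross +/- × +/- → 3/4 Rh+, 1/4 Rh-.
Independent loci: P(type AB, Rh-negative) = 1/2 × 1/4 = 1/8.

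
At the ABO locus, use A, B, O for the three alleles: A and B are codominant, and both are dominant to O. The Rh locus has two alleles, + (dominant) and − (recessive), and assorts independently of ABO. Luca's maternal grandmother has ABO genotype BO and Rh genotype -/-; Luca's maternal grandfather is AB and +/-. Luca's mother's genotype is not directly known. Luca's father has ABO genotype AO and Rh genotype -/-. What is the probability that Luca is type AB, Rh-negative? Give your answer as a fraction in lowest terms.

3/16

Luca's mother's ABO genotype from BO × AB: 1/4 AB, 1/4 AO, 1/4 BB, 1/4 BO.
Crossing each possibility with the father AO and summing P(type AB): 1/4·1/4 + 1/4·0 + 1/4·1/2 + 1/4·1/4 = 1/4.
Similarly for Rh via the mother's Rh distribution: P(Rh-) = 3/4.
Independent loci: 1/4 × 3/4 = 3/16.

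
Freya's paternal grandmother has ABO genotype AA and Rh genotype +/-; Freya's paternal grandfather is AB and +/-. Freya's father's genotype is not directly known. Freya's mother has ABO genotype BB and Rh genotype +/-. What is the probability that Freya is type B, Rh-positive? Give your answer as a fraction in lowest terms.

3/16

Freya's father's ABO genotype from AA × AB: 1/2 AA, 1/2 AB.
Crossing each possibility with the mother BB and summing P(type B): 1/2·0 + 1/2·1/2 = 1/4.
Similarly for Rh via the father's Rh distribution: P(Rh+) = 3/4.
Independent loci: 1/4 × 3/4 = 3/16.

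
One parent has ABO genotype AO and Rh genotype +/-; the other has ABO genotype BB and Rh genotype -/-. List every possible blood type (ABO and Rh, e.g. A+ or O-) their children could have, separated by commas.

Gametes from AO × BB give offspring ABO genotypes AB, BO, i.e. phenotypes B, AB.
Rh cross +/- × -/- → phenotypes Rh+, Rh-.
Combining independently: B+, B-, AB+, AB-.

B+, B-, AB+, AB-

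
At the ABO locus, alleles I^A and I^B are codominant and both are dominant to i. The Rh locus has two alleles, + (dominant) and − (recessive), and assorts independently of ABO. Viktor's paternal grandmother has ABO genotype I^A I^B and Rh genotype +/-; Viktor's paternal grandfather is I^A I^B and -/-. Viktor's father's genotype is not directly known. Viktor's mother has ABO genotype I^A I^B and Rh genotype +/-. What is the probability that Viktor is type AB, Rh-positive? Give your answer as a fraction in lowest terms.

Viktor's father's ABO genotype from I^A I^B × I^A I^B: 1/4 I^A I^A, 1/2 I^A I^B, 1/4 I^B I^B.
Crossing each possibility with the mother I^A I^B and summing P(type AB): 1/4·1/2 + 1/2·1/2 + 1/4·1/2 = 1/2.
Similarly for Rh via the father's Rh distribution: P(Rh+) = 5/8.
Independent loci: 1/2 × 5/8 = 5/16.

5/16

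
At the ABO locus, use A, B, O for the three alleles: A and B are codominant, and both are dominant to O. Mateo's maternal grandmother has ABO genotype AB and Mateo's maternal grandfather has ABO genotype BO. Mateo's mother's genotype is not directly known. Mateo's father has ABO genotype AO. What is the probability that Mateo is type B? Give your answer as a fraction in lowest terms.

1/4

Mateo's mother's ABO genotype from AB × BO: 1/4 AB, 1/4 AO, 1/4 BB, 1/4 BO.
Crossing each possibility with the father AO and summing P(type B): 1/4·1/4 + 1/4·0 + 1/4·1/2 + 1/4·1/4 = 1/4.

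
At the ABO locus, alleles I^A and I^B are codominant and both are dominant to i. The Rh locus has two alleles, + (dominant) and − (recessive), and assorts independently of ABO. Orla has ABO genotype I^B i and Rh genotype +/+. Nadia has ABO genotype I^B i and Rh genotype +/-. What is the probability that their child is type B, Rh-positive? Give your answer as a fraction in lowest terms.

3/4

ABO cross I^B i × I^B i → offspring phenotypes: 1/4 O, 3/4 B.
Rh cross +/+ × +/- → 1 Rh+.
Independent loci: P(type B, Rh-positive) = 3/4 × 1 = 3/4.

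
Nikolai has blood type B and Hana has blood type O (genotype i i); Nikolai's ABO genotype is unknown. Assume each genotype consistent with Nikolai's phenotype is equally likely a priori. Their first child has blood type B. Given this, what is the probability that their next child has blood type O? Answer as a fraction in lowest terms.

1/6

Possible genotypes: Nikolai ∈ {I^B I^B, I^B i}; Hana ∈ {i i}.
Weight each parental genotype pair by prior × P(type-B child):
  I^B I^B × i i: posterior weight 2/3; P(next child type O) = 0.
  I^B i × i i: posterior weight 1/3; P(next child type O) = 1/2.
Weighted sum = 1/6.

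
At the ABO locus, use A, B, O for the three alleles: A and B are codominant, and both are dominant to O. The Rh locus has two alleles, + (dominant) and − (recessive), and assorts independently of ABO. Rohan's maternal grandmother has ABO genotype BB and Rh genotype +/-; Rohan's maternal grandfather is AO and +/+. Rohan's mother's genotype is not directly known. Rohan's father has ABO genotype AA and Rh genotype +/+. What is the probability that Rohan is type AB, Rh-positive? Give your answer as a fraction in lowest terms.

Rohan's mother's ABO genotype from BB × AO: 1/2 AB, 1/2 BO.
Crossing each possibility with the father AA and summing P(type AB): 1/2·1/2 + 1/2·1/2 = 1/2.
Similarly for Rh via the mother's Rh distribution: P(Rh+) = 1.
Independent loci: 1/2 × 1 = 1/2.

1/2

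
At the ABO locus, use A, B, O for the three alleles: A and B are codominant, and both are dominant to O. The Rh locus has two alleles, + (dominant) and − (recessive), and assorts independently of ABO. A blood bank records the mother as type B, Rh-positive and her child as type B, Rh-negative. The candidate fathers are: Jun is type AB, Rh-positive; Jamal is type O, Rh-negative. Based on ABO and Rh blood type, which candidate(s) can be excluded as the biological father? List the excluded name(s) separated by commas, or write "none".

A candidate is excluded only if no genotype consistent with his phenotype could produce a type B, Rh-negative child with a type B, Rh-positive mother.
Every candidate has at least one consistent genotype combination, so none can be excluded.

none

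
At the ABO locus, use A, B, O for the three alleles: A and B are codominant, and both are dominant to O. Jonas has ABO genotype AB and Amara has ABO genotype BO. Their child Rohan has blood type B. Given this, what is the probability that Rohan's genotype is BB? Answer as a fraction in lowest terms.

1/2

Cross AB × BO → 1/4 AB, 1/4 AO, 1/4 BB, 1/4 BO.
Type-B genotypes among offspring: BB (1/4), BO (1/4); total 1/2.
P(BB | type B) = (1/4) / (1/2) = 1/2.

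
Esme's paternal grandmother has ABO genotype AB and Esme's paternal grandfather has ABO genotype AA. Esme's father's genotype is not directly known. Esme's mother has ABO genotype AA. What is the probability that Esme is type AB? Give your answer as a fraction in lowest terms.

Esme's father's ABO genotype from AB × AA: 1/2 AA, 1/2 AB.
Crossing each possibility with the mother AA and summing P(type AB): 1/2·0 + 1/2·1/2 = 1/4.

1/4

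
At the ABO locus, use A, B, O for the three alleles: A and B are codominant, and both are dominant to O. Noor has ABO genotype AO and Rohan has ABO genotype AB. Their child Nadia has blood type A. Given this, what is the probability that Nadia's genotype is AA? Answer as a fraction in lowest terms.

Cross AO × AB → 1/4 AA, 1/4 AB, 1/4 AO, 1/4 BO.
Type-A genotypes among offspring: AA (1/4), AO (1/4); total 1/2.
P(AA | type A) = (1/4) / (1/2) = 1/2.

1/2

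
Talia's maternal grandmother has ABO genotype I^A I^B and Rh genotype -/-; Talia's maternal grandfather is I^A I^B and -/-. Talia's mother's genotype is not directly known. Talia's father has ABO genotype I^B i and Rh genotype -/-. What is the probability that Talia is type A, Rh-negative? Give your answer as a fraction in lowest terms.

Talia's mother's ABO genotype from I^A I^B × I^A I^B: 1/4 I^A I^A, 1/2 I^A I^B, 1/4 I^B I^B.
Crossing each possibility with the father I^B i and summing P(type A): 1/4·1/2 + 1/2·1/4 + 1/4·0 = 1/4.
Similarly for Rh via the mother's Rh distribution: P(Rh-) = 1.
Independent loci: 1/4 × 1 = 1/4.

1/4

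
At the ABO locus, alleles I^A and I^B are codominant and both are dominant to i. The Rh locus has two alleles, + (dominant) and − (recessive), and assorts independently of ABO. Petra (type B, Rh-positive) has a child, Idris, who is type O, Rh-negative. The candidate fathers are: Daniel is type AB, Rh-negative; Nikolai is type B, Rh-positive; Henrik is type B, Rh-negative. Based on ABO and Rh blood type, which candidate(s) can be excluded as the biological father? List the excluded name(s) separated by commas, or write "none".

Daniel

A candidate is excluded only if no genotype consistent with his phenotype could produce a type O, Rh-negative child with a type B, Rh-positive mother.
Daniel (type AB, Rh-): no genotype consistent with that phenotype can produce a type-O Rh- child with a type-B mother.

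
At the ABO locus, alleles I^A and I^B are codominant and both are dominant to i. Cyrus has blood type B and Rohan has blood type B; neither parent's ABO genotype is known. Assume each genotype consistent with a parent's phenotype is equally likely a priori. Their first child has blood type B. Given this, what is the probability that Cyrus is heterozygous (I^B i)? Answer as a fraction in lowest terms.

7/15

Possible genotypes: Cyrus ∈ {I^B I^B, I^B i}; Rohan ∈ {I^B I^B, I^B i}.
Weight each parental genotype pair by prior × P(type-B child):
  I^B I^B × I^B I^B: posterior weight 4/15.
  I^B I^B × I^B i: posterior weight 4/15.
  I^B i × I^B I^B: posterior weight 4/15.
  I^B i × I^B i: posterior weight 1/5.
Sum the posterior weight over pairs where Cyrus is I^B i: 7/15.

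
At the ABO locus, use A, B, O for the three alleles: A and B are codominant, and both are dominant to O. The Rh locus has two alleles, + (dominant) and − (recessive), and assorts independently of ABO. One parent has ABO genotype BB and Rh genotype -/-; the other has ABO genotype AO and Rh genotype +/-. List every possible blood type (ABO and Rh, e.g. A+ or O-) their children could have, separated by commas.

B+, B-, AB+, AB-

Gametes from BB × AO give offspring ABO genotypes AB, BO, i.e. phenotypes B, AB.
Rh cross -/- × +/- → phenotypes Rh+, Rh-.
Combining independently: B+, B-, AB+, AB-.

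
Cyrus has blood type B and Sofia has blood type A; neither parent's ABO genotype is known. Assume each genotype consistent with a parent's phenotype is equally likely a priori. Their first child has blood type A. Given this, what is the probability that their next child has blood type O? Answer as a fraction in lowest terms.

1/12

Possible genotypes: Cyrus ∈ {BB, BO}; Sofia ∈ {AA, AO}.
Weight each parental genotype pair by prior × P(type-A child):
  BO × AA: posterior weight 2/3; P(next child type O) = 0.
  BO × AO: posterior weight 1/3; P(next child type O) = 1/4.
Weighted sum = 1/12.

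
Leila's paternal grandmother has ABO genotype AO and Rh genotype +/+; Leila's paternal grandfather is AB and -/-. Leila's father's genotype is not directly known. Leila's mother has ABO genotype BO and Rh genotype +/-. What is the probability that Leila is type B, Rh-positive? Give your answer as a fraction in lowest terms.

9/32

Leila's father's ABO genotype from AO × AB: 1/4 AA, 1/4 AB, 1/4 AO, 1/4 BO.
Crossing each possibility with the mother BO and summing P(type B): 1/4·0 + 1/4·1/2 + 1/4·1/4 + 1/4·3/4 = 3/8.
Similarly for Rh via the father's Rh distribution: P(Rh+) = 3/4.
Independent loci: 3/8 × 3/4 = 9/32.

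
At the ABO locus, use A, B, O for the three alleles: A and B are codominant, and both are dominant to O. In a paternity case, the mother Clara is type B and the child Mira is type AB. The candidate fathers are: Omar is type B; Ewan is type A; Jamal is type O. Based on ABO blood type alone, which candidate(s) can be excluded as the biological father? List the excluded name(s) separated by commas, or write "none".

A candidate is excluded only if no genotype consistent with his phenotype could produce a type AB child with a type B mother.
Omar (type B): no genotype consistent with that phenotype can produce a type-AB child with a type-B mother.
Jamal (type O): no genotype consistent with that phenotype can produce a type-AB child with a type-B mother.

Omar, Jamal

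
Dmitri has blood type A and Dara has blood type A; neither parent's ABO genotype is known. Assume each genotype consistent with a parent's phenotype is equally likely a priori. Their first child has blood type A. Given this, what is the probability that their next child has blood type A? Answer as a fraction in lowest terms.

Possible genotypes: Dmitri ∈ {AA, AO}; Dara ∈ {AA, AO}.
Weight each parental genotype pair by prior × P(type-A child):
  AA × AA: posterior weight 4/15; P(next child type A) = 1.
  AA × AO: posterior weight 4/15; P(next child type A) = 1.
  AO × AA: posterior weight 4/15; P(next child type A) = 1.
  AO × AO: posterior weight 1/5; P(next child type A) = 3/4.
Weighted sum = 19/20.

19/20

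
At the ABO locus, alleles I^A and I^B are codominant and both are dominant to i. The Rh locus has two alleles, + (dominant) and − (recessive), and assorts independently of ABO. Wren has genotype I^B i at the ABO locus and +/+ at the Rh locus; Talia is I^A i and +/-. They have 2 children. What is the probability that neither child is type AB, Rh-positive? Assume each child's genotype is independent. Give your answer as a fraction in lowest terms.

ABO cross I^B i × I^A i → 1/4 O, 1/4 A, 1/4 B, 1/4 AB.
Rh cross +/+ × +/- → 1 Rh+; so P(type AB, Rh-positive) = 1/4 × 1 = 1/4 per child.
P(not type AB, Rh-positive) = 3/4 for one child; (3/4)^2 = 9/16.

9/16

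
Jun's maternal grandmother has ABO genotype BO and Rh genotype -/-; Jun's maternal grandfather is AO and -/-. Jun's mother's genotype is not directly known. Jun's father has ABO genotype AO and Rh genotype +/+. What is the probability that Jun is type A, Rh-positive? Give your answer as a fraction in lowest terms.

1/2

Jun's mother's ABO genotype from BO × AO: 1/4 AB, 1/4 AO, 1/4 BO, 1/4 OO.
Crossing each possibility with the father AO and summing P(type A): 1/4·1/2 + 1/4·3/4 + 1/4·1/4 + 1/4·1/2 = 1/2.
Similarly for Rh via the mother's Rh distribution: P(Rh+) = 1.
Independent loci: 1/2 × 1 = 1/2.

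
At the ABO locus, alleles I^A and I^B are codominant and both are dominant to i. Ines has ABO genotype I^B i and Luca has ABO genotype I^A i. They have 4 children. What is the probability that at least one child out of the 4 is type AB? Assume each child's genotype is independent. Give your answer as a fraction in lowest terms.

ABO cross I^B i × I^A i → 1/4 O, 1/4 A, 1/4 B, 1/4 AB.
So P(type AB) = 1/4 per child.
P(none) = (3/4)^4 = 81/256; P(at least one) = 1 − 81/256 = 175/256.

175/256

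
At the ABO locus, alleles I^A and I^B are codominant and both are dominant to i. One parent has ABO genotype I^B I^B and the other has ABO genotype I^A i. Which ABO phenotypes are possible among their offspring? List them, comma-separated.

Gametes from I^B I^B × I^A i give offspring ABO genotypes I^A I^B, I^B i, i.e. phenotypes B, AB.

B, AB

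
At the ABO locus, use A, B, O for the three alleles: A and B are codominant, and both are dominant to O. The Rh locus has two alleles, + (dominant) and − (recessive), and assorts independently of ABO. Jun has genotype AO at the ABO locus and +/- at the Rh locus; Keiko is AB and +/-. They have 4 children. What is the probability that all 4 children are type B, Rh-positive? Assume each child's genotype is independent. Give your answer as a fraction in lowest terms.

ABO cross AO × AB → 1/2 A, 1/4 B, 1/4 AB.
Rh cross +/- × +/- → 3/4 Rh+, 1/4 Rh-; so P(type B, Rh-positive) = 1/4 × 3/4 = 3/16 per child.
All 4 independent: (3/16)^4 = 81/65536.

81/65536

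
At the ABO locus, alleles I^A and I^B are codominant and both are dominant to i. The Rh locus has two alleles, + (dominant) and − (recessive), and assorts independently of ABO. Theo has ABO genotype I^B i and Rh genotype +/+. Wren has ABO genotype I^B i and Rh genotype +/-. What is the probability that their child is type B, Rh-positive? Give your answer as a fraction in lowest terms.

ABO cross I^B i × I^B i → offspring phenotypes: 1/4 O, 3/4 B.
Rh cross +/+ × +/- → 1 Rh+.
Independent loci: P(type B, Rh-positive) = 3/4 × 1 = 3/4.

3/4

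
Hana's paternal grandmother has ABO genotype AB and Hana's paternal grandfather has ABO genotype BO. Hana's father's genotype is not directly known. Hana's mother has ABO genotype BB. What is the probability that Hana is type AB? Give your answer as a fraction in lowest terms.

Hana's father's ABO genotype from AB × BO: 1/4 AB, 1/4 AO, 1/4 BB, 1/4 BO.
Crossing each possibility with the mother BB and summing P(type AB): 1/4·1/2 + 1/4·1/2 + 1/4·0 + 1/4·0 = 1/4.

1/4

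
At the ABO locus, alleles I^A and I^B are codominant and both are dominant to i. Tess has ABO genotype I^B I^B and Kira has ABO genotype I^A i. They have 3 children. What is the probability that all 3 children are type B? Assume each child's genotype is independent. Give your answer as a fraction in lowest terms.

1/8

ABO cross I^B I^B × I^A i → 1/2 B, 1/2 AB.
So P(type B) = 1/2 per child.
All 3 independent: (1/2)^3 = 1/8.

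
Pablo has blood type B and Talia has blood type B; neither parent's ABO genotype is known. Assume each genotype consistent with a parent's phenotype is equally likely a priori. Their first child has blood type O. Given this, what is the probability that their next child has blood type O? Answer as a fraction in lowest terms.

Possible genotypes: Pablo ∈ {BB, BO}; Talia ∈ {BB, BO}.
Weight each parental genotype pair by prior × P(type-O child):
  BO × BO: posterior weight 1; P(next child type O) = 1/4.
Weighted sum = 1/4.

1/4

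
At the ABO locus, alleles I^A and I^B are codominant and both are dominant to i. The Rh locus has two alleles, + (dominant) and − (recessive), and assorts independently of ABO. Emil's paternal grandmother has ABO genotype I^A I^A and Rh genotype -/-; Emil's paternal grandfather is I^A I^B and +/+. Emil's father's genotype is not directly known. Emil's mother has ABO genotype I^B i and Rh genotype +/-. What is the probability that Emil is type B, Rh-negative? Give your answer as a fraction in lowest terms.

Emil's father's ABO genotype from I^A I^A × I^A I^B: 1/2 I^A I^A, 1/2 I^A I^B.
Crossing each possibility with the mother I^B i and summing P(type B): 1/2·0 + 1/2·1/2 = 1/4.
Similarly for Rh via the father's Rh distribution: P(Rh-) = 1/4.
Independent loci: 1/4 × 1/4 = 1/16.

1/16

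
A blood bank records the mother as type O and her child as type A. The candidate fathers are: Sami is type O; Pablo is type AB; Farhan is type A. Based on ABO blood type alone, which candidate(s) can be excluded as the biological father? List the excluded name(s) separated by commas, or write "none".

Sami

A candidate is excluded only if no genotype consistent with his phenotype could produce a type A child with a type O mother.
Sami (type O): no genotype consistent with that phenotype can produce a type-A child with a type-O mother.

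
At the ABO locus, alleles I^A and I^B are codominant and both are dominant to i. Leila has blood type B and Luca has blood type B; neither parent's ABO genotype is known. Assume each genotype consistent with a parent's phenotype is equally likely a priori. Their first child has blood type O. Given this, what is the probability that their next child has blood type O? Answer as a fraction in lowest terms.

1/4

Possible genotypes: Leila ∈ {I^B I^B, I^B i}; Luca ∈ {I^B I^B, I^B i}.
Weight each parental genotype pair by prior × P(type-O child):
  I^B i × I^B i: posterior weight 1; P(next child type O) = 1/4.
Weighted sum = 1/4.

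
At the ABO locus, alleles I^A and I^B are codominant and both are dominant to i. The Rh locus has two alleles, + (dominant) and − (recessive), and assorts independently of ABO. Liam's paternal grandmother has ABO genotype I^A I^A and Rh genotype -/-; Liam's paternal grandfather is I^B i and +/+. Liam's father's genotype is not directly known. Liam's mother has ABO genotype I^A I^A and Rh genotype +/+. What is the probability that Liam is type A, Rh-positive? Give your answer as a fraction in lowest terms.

3/4

Liam's father's ABO genotype from I^A I^A × I^B i: 1/2 I^A I^B, 1/2 I^A i.
Crossing each possibility with the mother I^A I^A and summing P(type A): 1/2·1/2 + 1/2·1 = 3/4.
Similarly for Rh via the father's Rh distribution: P(Rh+) = 1.
Independent loci: 3/4 × 1 = 3/4.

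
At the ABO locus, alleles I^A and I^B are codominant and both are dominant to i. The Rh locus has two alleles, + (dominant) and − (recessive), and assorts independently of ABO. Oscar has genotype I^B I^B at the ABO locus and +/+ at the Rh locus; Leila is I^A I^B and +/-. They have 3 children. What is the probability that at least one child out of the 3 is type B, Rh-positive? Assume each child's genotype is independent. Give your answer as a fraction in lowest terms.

7/8

ABO cross I^B I^B × I^A I^B → 1/2 B, 1/2 AB.
Rh cross +/+ × +/- → 1 Rh+; so P(type B, Rh-positive) = 1/2 × 1 = 1/2 per child.
P(none) = (1/2)^3 = 1/8; P(at least one) = 1 − 1/8 = 7/8.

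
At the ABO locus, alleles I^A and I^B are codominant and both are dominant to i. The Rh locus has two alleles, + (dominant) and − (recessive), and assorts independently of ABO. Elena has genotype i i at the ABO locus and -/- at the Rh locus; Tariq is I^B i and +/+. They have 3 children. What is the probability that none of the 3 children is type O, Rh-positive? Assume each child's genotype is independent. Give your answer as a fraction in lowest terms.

ABO cross i i × I^B i → 1/2 O, 1/2 B.
Rh cross -/- × +/+ → 1 Rh+; so P(type O, Rh-positive) = 1/2 × 1 = 1/2 per child.
P(not type O, Rh-positive) = 1/2 for one child; (1/2)^3 = 1/8.

1/8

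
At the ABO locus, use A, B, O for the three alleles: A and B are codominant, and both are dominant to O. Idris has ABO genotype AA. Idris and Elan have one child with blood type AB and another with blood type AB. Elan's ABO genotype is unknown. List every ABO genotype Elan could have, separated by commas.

For each candidate genotype of Elan, check whether crossing it with AA can produce every observed child phenotype.
  AA → possible child types {A} ✗
  AB → possible child types {A, AB} ✓
  AO → possible child types {A} ✗
  BB → possible child types {AB} ✓
  BO → possible child types {A, AB} ✓
  OO → possible child types {A} ✗

AB, BB, BO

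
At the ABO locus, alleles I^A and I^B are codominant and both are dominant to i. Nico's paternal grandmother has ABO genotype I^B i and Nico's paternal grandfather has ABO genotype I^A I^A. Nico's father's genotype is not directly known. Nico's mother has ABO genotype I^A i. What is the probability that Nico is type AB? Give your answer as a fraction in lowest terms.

Nico's father's ABO genotype from I^B i × I^A I^A: 1/2 I^A I^B, 1/2 I^A i.
Crossing each possibility with the mother I^A i and summing P(type AB): 1/2·1/4 + 1/2·0 = 1/8.

1/8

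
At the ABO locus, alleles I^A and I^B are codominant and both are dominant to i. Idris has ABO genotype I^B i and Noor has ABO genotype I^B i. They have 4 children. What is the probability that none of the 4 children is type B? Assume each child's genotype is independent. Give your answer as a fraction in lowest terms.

1/256

ABO cross I^B i × I^B i → 1/4 O, 3/4 B.
So P(type B) = 3/4 per child.
P(not type B) = 1/4 for one child; (1/4)^4 = 1/256.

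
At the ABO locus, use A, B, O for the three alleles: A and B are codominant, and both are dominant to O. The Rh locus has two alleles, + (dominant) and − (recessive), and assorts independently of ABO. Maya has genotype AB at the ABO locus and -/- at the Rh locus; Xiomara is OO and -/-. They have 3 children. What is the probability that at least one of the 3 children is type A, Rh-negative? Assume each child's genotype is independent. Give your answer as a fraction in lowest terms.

7/8

ABO cross AB × OO → 1/2 A, 1/2 B.
Rh cross -/- × -/- → 1 Rh-; so P(type A, Rh-negative) = 1/2 × 1 = 1/2 per child.
P(none) = (1/2)^3 = 1/8; P(at least one) = 1 − 1/8 = 7/8.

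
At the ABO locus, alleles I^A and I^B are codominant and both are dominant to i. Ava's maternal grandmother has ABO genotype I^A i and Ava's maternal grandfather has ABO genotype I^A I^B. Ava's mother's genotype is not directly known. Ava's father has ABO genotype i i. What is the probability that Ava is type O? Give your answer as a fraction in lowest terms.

1/4

Ava's mother's ABO genotype from I^A i × I^A I^B: 1/4 I^A I^A, 1/4 I^A I^B, 1/4 I^A i, 1/4 I^B i.
Crossing each possibility with the father i i and summing P(type O): 1/4·0 + 1/4·0 + 1/4·1/2 + 1/4·1/2 = 1/4.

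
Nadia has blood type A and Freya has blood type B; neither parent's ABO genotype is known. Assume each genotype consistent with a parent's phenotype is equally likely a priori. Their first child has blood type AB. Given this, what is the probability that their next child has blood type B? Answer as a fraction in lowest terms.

Possible genotypes: Nadia ∈ {I^A I^A, I^A i}; Freya ∈ {I^B I^B, I^B i}.
Weight each parental genotype pair by prior × P(type-AB child):
  I^A I^A × I^B I^B: posterior weight 4/9; P(next child type B) = 0.
  I^A I^A × I^B i: posterior weight 2/9; P(next child type B) = 0.
  I^A i × I^B I^B: posterior weight 2/9; P(next child type B) = 1/2.
  I^A i × I^B i: posterior weight 1/9; P(next child type B) = 1/4.
Weighted sum = 5/36.

5/36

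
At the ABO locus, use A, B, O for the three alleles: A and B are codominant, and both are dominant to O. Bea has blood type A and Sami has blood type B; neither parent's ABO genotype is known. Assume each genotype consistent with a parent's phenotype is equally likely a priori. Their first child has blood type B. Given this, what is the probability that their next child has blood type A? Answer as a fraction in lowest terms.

Possible genotypes: Bea ∈ {AA, AO}; Sami ∈ {BB, BO}.
Weight each parental genotype pair by prior × P(type-B child):
  AO × BB: posterior weight 2/3; P(next child type A) = 0.
  AO × BO: posterior weight 1/3; P(next child type A) = 1/4.
Weighted sum = 1/12.

1/12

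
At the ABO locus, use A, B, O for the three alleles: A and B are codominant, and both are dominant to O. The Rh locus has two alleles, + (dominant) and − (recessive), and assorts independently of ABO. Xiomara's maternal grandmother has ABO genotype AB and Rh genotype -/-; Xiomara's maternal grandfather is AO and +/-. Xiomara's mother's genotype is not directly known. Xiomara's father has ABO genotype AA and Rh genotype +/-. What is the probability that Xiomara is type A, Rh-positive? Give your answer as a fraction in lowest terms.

Xiomara's mother's ABO genotype from AB × AO: 1/4 AA, 1/4 AB, 1/4 AO, 1/4 BO.
Crossing each possibility with the father AA and summing P(type A): 1/4·1 + 1/4·1/2 + 1/4·1 + 1/4·1/2 = 3/4.
Similarly for Rh via the mother's Rh distribution: P(Rh+) = 5/8.
Independent loci: 3/4 × 5/8 = 15/32.

15/32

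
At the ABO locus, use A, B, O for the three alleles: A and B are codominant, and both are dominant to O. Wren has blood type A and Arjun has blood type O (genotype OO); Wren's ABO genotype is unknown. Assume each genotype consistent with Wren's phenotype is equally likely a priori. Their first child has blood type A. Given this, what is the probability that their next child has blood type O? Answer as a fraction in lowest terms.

Possible genotypes: Wren ∈ {AA, AO}; Arjun ∈ {OO}.
Weight each parental genotype pair by prior × P(type-A child):
  AA × OO: posterior weight 2/3; P(next child type O) = 0.
  AO × OO: posterior weight 1/3; P(next child type O) = 1/2.
Weighted sum = 1/6.

1/6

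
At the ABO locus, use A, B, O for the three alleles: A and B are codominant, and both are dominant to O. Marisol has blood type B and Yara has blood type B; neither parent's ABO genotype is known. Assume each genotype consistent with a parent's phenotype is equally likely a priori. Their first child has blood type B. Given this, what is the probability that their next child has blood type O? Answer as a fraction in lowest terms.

1/20

Possible genotypes: Marisol ∈ {BB, BO}; Yara ∈ {BB, BO}.
Weight each parental genotype pair by prior × P(type-B child):
  BB × BB: posterior weight 4/15; P(next child type O) = 0.
  BB × BO: posterior weight 4/15; P(next child type O) = 0.
  BO × BB: posterior weight 4/15; P(next child type O) = 0.
  BO × BO: posterior weight 1/5; P(next child type O) = 1/4.
Weighted sum = 1/20.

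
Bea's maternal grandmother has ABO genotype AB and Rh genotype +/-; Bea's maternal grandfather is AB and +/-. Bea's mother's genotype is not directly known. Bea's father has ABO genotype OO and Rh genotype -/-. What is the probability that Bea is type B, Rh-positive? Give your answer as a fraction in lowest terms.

1/4

Bea's mother's ABO genotype from AB × AB: 1/4 AA, 1/2 AB, 1/4 BB.
Crossing each possibility with the father OO and summing P(type B): 1/4·0 + 1/2·1/2 + 1/4·1 = 1/2.
Similarly for Rh via the mother's Rh distribution: P(Rh+) = 1/2.
Independent loci: 1/2 × 1/2 = 1/4.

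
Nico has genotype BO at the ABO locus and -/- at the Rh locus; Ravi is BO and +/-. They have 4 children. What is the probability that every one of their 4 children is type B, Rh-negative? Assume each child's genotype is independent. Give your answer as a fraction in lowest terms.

ABO cross BO × BO → 1/4 O, 3/4 B.
Rh cross -/- × +/- → 1/2 Rh+, 1/2 Rh-; so P(type B, Rh-negative) = 3/4 × 1/2 = 3/8 per child.
All 4 independent: (3/8)^4 = 81/4096.

81/4096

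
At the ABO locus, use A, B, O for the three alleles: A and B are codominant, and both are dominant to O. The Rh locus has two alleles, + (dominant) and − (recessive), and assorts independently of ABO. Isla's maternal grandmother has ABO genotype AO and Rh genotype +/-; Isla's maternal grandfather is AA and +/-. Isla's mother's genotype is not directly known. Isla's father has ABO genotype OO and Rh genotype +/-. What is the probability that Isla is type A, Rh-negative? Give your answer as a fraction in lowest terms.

3/16

Isla's mother's ABO genotype from AO × AA: 1/2 AA, 1/2 AO.
Crossing each possibility with the father OO and summing P(type A): 1/2·1 + 1/2·1/2 = 3/4.
Similarly for Rh via the mother's Rh distribution: P(Rh-) = 1/4.
Independent loci: 3/4 × 1/4 = 3/16.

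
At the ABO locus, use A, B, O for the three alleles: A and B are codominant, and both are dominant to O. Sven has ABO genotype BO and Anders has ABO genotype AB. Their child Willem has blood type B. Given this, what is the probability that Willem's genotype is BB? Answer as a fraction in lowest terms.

1/2

Cross BO × AB → 1/4 AB, 1/4 AO, 1/4 BB, 1/4 BO.
Type-B genotypes among offspring: BB (1/4), BO (1/4); total 1/2.
P(BB | type B) = (1/4) / (1/2) = 1/2.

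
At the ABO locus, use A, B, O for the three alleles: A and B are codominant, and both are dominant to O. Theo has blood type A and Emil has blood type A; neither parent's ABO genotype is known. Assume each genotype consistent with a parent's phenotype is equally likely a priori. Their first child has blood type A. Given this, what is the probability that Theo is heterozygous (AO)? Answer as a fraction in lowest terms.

Possible genotypes: Theo ∈ {AA, AO}; Emil ∈ {AA, AO}.
Weight each parental genotype pair by prior × P(type-A child):
  AA × AA: posterior weight 4/15.
  AA × AO: posterior weight 4/15.
  AO × AA: posterior weight 4/15.
  AO × AO: posterior weight 1/5.
Sum the posterior weight over pairs where Theo is AO: 7/15.

7/15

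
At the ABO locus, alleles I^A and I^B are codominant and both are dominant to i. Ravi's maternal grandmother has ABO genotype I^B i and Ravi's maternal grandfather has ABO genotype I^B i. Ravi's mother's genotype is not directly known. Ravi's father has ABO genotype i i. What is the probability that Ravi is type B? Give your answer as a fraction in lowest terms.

Ravi's mother's ABO genotype from I^B i × I^B i: 1/4 I^B I^B, 1/2 I^B i, 1/4 i i.
Crossing each possibility with the father i i and summing P(type B): 1/4·1 + 1/2·1/2 + 1/4·0 = 1/2.

1/2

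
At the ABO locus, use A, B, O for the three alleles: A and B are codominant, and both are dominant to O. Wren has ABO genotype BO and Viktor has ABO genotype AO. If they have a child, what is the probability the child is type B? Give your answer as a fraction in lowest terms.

ABO cross BO × AO → offspring phenotypes: 1/4 O, 1/4 A, 1/4 B, 1/4 AB.
So P(type B) = 1/4.

1/4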